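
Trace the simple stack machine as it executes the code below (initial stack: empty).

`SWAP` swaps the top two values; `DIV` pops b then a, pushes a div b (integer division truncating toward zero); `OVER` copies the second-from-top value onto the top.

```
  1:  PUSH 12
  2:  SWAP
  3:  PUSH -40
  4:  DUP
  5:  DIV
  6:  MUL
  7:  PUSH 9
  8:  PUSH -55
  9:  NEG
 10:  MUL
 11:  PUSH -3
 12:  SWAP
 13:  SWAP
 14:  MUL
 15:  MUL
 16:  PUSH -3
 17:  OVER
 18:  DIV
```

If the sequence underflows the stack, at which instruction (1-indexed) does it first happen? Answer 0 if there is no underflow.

2

PUSH 12  12
SWAP  — needs 2 operands, stack has 1 → underflow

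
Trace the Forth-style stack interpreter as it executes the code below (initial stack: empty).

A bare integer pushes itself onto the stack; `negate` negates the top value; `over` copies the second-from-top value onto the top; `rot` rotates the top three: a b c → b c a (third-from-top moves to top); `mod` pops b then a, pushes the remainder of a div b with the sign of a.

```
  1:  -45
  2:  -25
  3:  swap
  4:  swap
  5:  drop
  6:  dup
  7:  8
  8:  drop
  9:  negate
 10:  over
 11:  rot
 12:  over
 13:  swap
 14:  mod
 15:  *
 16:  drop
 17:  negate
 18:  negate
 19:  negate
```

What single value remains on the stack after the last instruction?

-45

-45     -45
-25     -45 -25
swap    -25 -45
swap    -45 -25
drop    -45
dup     -45 -45
8       -45 -45 8
drop    -45 -45
negate  -45 45
over    -45 45 -45
rot     45 -45 -45
over    45 -45 -45 -45
swap    45 -45 -45 -45
mod     45 -45 0
*       45 0
drop    45
negate  -45
negate  45
negate  -45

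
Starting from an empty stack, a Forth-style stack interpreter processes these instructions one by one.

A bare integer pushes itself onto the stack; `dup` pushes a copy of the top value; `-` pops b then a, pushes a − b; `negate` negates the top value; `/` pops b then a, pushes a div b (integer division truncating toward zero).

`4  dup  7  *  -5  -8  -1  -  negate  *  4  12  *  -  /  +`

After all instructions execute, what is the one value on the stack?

4

4      → [4]
dup    → [4, 4]
7      → [4, 4, 7]
*      → [4, 28]
-5     → [4, 28, -5]
-8     → [4, 28, -5, -8]
-1     → [4, 28, -5, -8, -1]
-      → [4, 28, -5, -7]
negate → [4, 28, -5, 7]
*      → [4, 28, -35]
4      → [4, 28, -35, 4]
12     → [4, 28, -35, 4, 12]
*      → [4, 28, -35, 48]
-      → [4, 28, -83]
/      → [4, 0]
+      → [4]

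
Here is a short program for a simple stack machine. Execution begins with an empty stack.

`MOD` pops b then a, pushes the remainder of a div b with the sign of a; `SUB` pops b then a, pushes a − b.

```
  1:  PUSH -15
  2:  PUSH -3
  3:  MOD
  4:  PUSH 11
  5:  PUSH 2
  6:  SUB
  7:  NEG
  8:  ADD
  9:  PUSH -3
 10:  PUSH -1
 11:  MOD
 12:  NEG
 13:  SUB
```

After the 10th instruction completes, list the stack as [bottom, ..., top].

PUSH -15  [-15]
PUSH -3   [-15, -3]
MOD       [0]
PUSH 11   [0, 11]
PUSH 2    [0, 11, 2]
SUB       [0, 9]
NEG       [0, -9]
ADD       [-9]
PUSH -3   [-9, -3]
PUSH -1   [-9, -3, -1]

[-9, -3, -1]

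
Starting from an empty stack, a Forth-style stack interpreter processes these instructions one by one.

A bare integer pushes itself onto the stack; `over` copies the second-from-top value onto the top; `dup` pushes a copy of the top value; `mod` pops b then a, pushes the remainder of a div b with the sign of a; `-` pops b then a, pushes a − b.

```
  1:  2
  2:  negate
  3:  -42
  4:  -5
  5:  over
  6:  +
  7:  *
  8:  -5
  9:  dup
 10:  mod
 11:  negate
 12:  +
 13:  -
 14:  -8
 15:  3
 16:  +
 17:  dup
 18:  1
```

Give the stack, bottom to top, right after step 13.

[-1976]

2      -> 2
negate -> -2
-42    -> -2 -42
-5     -> -2 -42 -5
over   -> -2 -42 -5 -42
+      -> -2 -42 -47
*      -> -2 1974
-5     -> -2 1974 -5
dup    -> -2 1974 -5 -5
mod    -> -2 1974 0
negate -> -2 1974 0
+      -> -2 1974
-      -> -1976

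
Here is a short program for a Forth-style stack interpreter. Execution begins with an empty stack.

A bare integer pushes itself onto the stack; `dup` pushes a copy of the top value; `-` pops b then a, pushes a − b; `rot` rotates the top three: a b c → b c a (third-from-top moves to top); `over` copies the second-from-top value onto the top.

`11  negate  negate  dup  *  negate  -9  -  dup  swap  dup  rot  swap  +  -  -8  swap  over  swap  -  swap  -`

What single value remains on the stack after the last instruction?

-112

11      [11]
negate  [-11]
negate  [11]
dup     [11, 11]
*       [121]
negate  [-121]
-9      [-121, -9]
-       [-112]
dup     [-112, -112]
swap    [-112, -112]
dup     [-112, -112, -112]
rot     [-112, -112, -112]
swap    [-112, -112, -112]
+       [-112, -224]
-       [112]
-8      [112, -8]
swap    [-8, 112]
over    [-8, 112, -8]
swap    [-8, -8, 112]
-       [-8, -120]
swap    [-120, -8]
-       [-112]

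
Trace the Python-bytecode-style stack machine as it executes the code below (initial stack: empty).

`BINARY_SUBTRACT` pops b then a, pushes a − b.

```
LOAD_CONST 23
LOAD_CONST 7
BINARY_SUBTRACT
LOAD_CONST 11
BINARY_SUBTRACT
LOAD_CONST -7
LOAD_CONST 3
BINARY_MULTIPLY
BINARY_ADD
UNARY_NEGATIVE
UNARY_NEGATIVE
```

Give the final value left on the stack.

-16

LOAD_CONST 23   → 23
LOAD_CONST 7    → 23 7
BINARY_SUBTRACT → 16
LOAD_CONST 11   → 16 11
BINARY_SUBTRACT → 5
LOAD_CONST -7   → 5 -7
LOAD_CONST 3    → 5 -7 3
BINARY_MULTIPLY → 5 -21
BINARY_ADD      → -16
UNARY_NEGATIVE  → 16
UNARY_NEGATIVE  → -16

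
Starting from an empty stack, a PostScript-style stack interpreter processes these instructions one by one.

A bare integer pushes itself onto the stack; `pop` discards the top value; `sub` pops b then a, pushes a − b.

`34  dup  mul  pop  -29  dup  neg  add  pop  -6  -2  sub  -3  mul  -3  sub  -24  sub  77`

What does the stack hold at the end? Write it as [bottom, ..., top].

[39, 77]

34  : [34]
dup : [34, 34]
mul : [1156]
pop : []
-29 : [-29]
dup : [-29, -29]
neg : [-29, 29]
add : [0]
pop : []
-6  : [-6]
-2  : [-6, -2]
sub : [-4]
-3  : [-4, -3]
mul : [12]
-3  : [12, -3]
sub : [15]
-24 : [15, -24]
sub : [39]
77  : [39, 77]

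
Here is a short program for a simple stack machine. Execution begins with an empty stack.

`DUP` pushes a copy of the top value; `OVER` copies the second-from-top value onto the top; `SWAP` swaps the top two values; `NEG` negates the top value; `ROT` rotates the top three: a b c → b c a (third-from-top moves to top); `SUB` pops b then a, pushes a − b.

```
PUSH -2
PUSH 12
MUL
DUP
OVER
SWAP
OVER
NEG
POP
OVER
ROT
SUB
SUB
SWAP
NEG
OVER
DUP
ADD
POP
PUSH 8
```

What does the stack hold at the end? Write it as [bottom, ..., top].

PUSH -2  [-2]
PUSH 12  [-2, 12]
MUL      [-24]
DUP      [-24, -24]
OVER     [-24, -24, -24]
SWAP     [-24, -24, -24]
OVER     [-24, -24, -24, -24]
NEG      [-24, -24, -24, 24]
POP      [-24, -24, -24]
OVER     [-24, -24, -24, -24]
ROT      [-24, -24, -24, -24]
SUB      [-24, -24, 0]
SUB      [-24, -24]
SWAP     [-24, -24]
NEG      [-24, 24]
OVER     [-24, 24, -24]
DUP      [-24, 24, -24, -24]
ADD      [-24, 24, -48]
POP      [-24, 24]
PUSH 8   [-24, 24, 8]

[-24, 24, 8]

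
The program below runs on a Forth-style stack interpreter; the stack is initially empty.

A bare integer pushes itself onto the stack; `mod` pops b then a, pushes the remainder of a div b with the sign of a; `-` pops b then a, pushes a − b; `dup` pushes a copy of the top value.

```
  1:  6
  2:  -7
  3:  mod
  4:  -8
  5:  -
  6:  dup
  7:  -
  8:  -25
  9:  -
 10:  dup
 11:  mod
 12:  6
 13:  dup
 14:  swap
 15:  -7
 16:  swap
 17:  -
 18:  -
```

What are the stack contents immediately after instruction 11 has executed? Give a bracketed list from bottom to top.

6   → [6]
-7  → [6, -7]
mod → [6]
-8  → [6, -8]
-   → [14]
dup → [14, 14]
-   → [0]
-25 → [0, -25]
-   → [25]
dup → [25, 25]
mod → [0]

[0]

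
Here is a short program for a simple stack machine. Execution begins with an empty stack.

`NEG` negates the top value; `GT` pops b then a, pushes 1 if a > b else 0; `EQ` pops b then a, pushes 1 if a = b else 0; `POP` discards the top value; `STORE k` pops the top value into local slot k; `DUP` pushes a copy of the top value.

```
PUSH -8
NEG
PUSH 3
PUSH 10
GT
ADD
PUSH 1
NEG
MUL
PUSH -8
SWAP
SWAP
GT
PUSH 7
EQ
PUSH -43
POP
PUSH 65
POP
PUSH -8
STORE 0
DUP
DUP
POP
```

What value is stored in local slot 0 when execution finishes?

-8

PUSH -8  : -8
NEG      : 8
PUSH 3   : 8 3
PUSH 10  : 8 3 10
GT       : 8 0
ADD      : 8
PUSH 1   : 8 1
NEG      : 8 -1
MUL      : -8
PUSH -8  : -8 -8
SWAP     : -8 -8
SWAP     : -8 -8
GT       : 0
PUSH 7   : 0 7
EQ       : 0
PUSH -43 : 0 -43
POP      : 0
PUSH 65  : 0 65
POP      : 0
PUSH -8  : 0 -8
STORE 0  : 0
DUP      : 0 0
DUP      : 0 0 0
POP      : 0 0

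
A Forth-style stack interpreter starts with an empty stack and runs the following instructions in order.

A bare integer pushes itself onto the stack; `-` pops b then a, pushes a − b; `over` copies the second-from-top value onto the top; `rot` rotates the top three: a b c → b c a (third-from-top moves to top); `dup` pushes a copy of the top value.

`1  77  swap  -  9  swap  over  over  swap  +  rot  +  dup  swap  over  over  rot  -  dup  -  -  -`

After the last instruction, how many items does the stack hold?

2

1    → 1
77   → 1 77
swap → 77 1
-    → 76
9    → 76 9
swap → 9 76
over → 9 76 9
over → 9 76 9 76
swap → 9 76 76 9
+    → 9 76 85
rot  → 76 85 9
+    → 76 94
dup  → 76 94 94
swap → 76 94 94
over → 76 94 94 94
over → 76 94 94 94 94
rot  → 76 94 94 94 94
-    → 76 94 94 0
dup  → 76 94 94 0 0
-    → 76 94 94 0
-    → 76 94 94
-    → 76 0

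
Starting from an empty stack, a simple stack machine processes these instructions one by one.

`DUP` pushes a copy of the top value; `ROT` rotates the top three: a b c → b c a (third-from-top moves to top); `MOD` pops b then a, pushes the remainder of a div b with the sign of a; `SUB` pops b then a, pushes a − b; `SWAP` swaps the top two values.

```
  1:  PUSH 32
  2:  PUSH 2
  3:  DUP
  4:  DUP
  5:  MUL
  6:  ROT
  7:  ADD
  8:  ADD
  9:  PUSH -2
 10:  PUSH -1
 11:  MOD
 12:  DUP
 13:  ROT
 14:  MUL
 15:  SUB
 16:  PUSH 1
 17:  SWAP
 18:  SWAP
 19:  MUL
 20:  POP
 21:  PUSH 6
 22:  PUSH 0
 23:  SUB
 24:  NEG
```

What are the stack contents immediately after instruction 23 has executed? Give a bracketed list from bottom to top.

PUSH 32 → [32]
PUSH 2  → [32, 2]
DUP     → [32, 2, 2]
DUP     → [32, 2, 2, 2]
MUL     → [32, 2, 4]
ROT     → [2, 4, 32]
ADD     → [2, 36]
ADD     → [38]
PUSH -2 → [38, -2]
PUSH -1 → [38, -2, -1]
MOD     → [38, 0]
DUP     → [38, 0, 0]
ROT     → [0, 0, 38]
MUL     → [0, 0]
SUB     → [0]
PUSH 1  → [0, 1]
SWAP    → [1, 0]
SWAP    → [0, 1]
MUL     → [0]
POP     → []
PUSH 6  → [6]
PUSH 0  → [6, 0]
SUB     → [6]

[6]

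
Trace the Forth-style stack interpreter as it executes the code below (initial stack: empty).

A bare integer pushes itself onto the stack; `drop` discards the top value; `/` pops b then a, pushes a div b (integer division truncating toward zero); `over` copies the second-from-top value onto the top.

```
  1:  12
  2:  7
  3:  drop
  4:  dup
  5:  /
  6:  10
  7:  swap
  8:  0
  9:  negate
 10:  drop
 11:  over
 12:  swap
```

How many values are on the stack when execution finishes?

12     : [12]
7      : [12, 7]
drop   : [12]
dup    : [12, 12]
/      : [1]
10     : [1, 10]
swap   : [10, 1]
0      : [10, 1, 0]
negate : [10, 1, 0]
drop   : [10, 1]
over   : [10, 1, 10]
swap   : [10, 10, 1]

3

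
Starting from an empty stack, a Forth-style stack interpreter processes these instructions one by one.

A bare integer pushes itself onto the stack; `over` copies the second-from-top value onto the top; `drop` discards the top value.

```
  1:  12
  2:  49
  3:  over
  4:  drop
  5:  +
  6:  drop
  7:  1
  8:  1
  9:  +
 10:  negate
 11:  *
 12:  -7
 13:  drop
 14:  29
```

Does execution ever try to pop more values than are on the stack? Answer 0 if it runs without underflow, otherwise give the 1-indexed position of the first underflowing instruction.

12     : [12]
49     : [12, 49]
over   : [12, 49, 12]
drop   : [12, 49]
+      : [61]
drop   : []
1      : [1]
1      : [1, 1]
+      : [2]
negate : [-2]
*  — needs 2 operands, stack has 1 → underflow

11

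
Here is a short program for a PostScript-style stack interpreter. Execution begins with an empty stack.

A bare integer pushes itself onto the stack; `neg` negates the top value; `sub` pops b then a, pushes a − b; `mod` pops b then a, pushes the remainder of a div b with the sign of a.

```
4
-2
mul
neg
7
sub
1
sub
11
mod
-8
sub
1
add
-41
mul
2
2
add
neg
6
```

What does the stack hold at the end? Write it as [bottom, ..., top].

4   → [4]
-2  → [4, -2]
mul → [-8]
neg → [8]
7   → [8, 7]
sub → [1]
1   → [1, 1]
sub → [0]
11  → [0, 11]
mod → [0]
-8  → [0, -8]
sub → [8]
1   → [8, 1]
add → [9]
-41 → [9, -41]
mul → [-369]
2   → [-369, 2]
2   → [-369, 2, 2]
add → [-369, 4]
neg → [-369, -4]
6   → [-369, -4, 6]

[-369, -4, 6]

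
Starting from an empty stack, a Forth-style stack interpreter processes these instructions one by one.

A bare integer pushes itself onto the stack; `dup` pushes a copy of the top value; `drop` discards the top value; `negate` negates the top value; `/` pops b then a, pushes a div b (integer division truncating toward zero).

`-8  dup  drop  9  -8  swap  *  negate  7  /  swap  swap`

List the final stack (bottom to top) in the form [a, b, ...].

-8      [-8]
dup     [-8, -8]
drop    [-8]
9       [-8, 9]
-8      [-8, 9, -8]
swap    [-8, -8, 9]
*       [-8, -72]
negate  [-8, 72]
7       [-8, 72, 7]
/       [-8, 10]
swap    [10, -8]
swap    [-8, 10]

[-8, 10]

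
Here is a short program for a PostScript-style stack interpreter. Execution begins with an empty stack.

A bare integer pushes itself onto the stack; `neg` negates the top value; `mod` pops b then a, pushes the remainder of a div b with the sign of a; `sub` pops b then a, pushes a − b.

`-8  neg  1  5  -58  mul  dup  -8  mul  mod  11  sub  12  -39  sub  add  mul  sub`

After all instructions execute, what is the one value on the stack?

258

-8  -> [-8]
neg -> [8]
1   -> [8, 1]
5   -> [8, 1, 5]
-58 -> [8, 1, 5, -58]
mul -> [8, 1, -290]
dup -> [8, 1, -290, -290]
-8  -> [8, 1, -290, -290, -8]
mul -> [8, 1, -290, 2320]
mod -> [8, 1, -290]
11  -> [8, 1, -290, 11]
sub -> [8, 1, -301]
12  -> [8, 1, -301, 12]
-39 -> [8, 1, -301, 12, -39]
sub -> [8, 1, -301, 51]
add -> [8, 1, -250]
mul -> [8, -250]
sub -> [258]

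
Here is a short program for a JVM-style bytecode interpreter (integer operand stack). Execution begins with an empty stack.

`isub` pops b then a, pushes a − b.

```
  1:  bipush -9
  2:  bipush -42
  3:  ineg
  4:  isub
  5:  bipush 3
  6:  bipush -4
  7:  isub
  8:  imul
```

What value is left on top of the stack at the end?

-357

bipush -9  → -9
bipush -42 → -9 -42
ineg       → -9 42
isub       → -51
bipush 3   → -51 3
bipush -4  → -51 3 -4
isub       → -51 7
imul       → -357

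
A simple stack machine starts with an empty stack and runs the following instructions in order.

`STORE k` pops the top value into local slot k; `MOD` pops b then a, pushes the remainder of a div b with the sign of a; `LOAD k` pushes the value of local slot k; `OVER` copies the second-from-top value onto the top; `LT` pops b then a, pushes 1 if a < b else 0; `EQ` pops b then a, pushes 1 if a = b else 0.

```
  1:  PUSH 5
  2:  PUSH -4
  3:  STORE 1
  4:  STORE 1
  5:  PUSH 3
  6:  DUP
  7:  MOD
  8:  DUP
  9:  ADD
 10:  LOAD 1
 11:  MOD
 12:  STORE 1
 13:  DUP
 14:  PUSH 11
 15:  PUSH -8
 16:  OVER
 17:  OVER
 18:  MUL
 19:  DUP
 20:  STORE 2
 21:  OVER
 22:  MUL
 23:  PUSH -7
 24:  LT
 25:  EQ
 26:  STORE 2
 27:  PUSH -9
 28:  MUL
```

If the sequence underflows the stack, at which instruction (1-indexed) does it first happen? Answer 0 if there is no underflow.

13

PUSH 5   5
PUSH -4  5 -4
STORE 1  5
STORE 1  (empty)
PUSH 3   3
DUP      3 3
MOD      0
DUP      0 0
ADD      0
LOAD 1   0 5
MOD      0
STORE 1  (empty)
DUP  — needs 1 operand, stack has 0 → underflow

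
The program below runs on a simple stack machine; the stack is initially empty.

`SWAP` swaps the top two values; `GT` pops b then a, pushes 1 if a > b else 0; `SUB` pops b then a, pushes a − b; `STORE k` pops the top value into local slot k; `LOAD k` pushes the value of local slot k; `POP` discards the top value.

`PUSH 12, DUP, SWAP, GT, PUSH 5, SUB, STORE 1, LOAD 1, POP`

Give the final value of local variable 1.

PUSH 12 : [12]
DUP     : [12, 12]
SWAP    : [12, 12]
GT      : [0]
PUSH 5  : [0, 5]
SUB     : [-5]
STORE 1 : []
LOAD 1  : [-5]
POP     : []

-5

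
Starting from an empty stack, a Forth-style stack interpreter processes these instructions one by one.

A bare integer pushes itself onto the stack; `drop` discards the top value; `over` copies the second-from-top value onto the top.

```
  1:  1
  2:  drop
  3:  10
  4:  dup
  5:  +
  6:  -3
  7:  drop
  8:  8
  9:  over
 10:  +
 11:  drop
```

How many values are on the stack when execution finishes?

1     [1]
drop  []
10    [10]
dup   [10, 10]
+     [20]
-3    [20, -3]
drop  [20]
8     [20, 8]
over  [20, 8, 20]
+     [20, 28]
drop  [20]

1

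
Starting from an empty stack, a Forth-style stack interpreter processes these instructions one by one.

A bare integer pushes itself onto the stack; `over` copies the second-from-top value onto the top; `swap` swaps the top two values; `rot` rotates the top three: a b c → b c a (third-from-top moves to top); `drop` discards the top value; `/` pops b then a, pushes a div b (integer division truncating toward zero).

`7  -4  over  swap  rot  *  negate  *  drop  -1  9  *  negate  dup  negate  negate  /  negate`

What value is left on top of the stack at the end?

-1

7       7
-4      7 -4
over    7 -4 7
swap    7 7 -4
rot     7 -4 7
*       7 -28
negate  7 28
*       196
drop    (empty)
-1      -1
9       -1 9
*       -9
negate  9
dup     9 9
negate  9 -9
negate  9 9
/       1
negate  -1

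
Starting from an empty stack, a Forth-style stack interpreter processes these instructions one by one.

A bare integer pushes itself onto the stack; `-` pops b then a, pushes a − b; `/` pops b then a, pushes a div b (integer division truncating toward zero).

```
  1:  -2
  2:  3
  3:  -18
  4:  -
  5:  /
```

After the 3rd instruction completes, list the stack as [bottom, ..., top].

[-2, 3, -18]

-2  -> [-2]
3   -> [-2, 3]
-18 -> [-2, 3, -18]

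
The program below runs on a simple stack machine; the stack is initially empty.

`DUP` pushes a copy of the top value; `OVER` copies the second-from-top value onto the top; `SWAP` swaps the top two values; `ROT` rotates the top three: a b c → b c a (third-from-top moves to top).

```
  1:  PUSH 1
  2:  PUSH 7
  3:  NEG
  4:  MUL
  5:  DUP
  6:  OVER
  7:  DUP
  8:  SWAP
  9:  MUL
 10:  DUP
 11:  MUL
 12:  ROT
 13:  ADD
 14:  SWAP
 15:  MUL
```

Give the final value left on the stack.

-16758

PUSH 1  [1]
PUSH 7  [1, 7]
NEG     [1, -7]
MUL     [-7]
DUP     [-7, -7]
OVER    [-7, -7, -7]
DUP     [-7, -7, -7, -7]
SWAP    [-7, -7, -7, -7]
MUL     [-7, -7, 49]
DUP     [-7, -7, 49, 49]
MUL     [-7, -7, 2401]
ROT     [-7, 2401, -7]
ADD     [-7, 2394]
SWAP    [2394, -7]
MUL     [-16758]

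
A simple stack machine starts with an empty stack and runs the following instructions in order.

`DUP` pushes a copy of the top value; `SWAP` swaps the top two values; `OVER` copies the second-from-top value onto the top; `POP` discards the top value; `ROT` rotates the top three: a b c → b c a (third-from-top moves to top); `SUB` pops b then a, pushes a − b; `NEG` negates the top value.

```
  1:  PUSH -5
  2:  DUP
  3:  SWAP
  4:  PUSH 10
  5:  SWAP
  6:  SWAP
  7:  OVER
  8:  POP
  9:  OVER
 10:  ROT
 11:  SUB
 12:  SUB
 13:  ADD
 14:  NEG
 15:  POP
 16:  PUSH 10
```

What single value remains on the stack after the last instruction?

10

PUSH -5  [-5]
DUP      [-5, -5]
SWAP     [-5, -5]
PUSH 10  [-5, -5, 10]
SWAP     [-5, 10, -5]
SWAP     [-5, -5, 10]
OVER     [-5, -5, 10, -5]
POP      [-5, -5, 10]
OVER     [-5, -5, 10, -5]
ROT      [-5, 10, -5, -5]
SUB      [-5, 10, 0]
SUB      [-5, 10]
ADD      [5]
NEG      [-5]
POP      []
PUSH 10  [10]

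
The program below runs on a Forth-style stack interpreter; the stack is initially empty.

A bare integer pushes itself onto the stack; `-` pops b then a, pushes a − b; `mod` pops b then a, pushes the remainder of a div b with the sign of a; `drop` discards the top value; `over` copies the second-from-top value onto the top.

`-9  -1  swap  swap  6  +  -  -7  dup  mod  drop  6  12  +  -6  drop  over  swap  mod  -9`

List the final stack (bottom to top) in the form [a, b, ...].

-9   : [-9]
-1   : [-9, -1]
swap : [-1, -9]
swap : [-9, -1]
6    : [-9, -1, 6]
+    : [-9, 5]
-    : [-14]
-7   : [-14, -7]
dup  : [-14, -7, -7]
mod  : [-14, 0]
drop : [-14]
6    : [-14, 6]
12   : [-14, 6, 12]
+    : [-14, 18]
-6   : [-14, 18, -6]
drop : [-14, 18]
over : [-14, 18, -14]
swap : [-14, -14, 18]
mod  : [-14, -14]
-9   : [-14, -14, -9]

[-14, -14, -9]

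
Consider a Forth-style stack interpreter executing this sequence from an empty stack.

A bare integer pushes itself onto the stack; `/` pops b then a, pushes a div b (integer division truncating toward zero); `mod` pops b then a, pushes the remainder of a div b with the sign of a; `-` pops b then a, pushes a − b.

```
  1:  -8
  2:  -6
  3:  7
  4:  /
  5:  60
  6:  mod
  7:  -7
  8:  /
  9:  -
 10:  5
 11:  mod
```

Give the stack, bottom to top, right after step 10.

-8  → [-8]
-6  → [-8, -6]
7   → [-8, -6, 7]
/   → [-8, 0]
60  → [-8, 0, 60]
mod → [-8, 0]
-7  → [-8, 0, -7]
/   → [-8, 0]
-   → [-8]
5   → [-8, 5]

[-8, 5]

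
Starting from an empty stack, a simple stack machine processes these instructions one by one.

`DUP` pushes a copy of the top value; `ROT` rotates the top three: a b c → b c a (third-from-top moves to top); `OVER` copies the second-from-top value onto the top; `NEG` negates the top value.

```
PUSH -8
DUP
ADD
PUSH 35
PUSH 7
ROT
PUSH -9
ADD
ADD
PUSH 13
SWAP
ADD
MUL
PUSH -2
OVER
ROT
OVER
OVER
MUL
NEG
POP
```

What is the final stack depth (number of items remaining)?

3

PUSH -8 : [-8]
DUP     : [-8, -8]
ADD     : [-16]
PUSH 35 : [-16, 35]
PUSH 7  : [-16, 35, 7]
ROT     : [35, 7, -16]
PUSH -9 : [35, 7, -16, -9]
ADD     : [35, 7, -25]
ADD     : [35, -18]
PUSH 13 : [35, -18, 13]
SWAP    : [35, 13, -18]
ADD     : [35, -5]
MUL     : [-175]
PUSH -2 : [-175, -2]
OVER    : [-175, -2, -175]
ROT     : [-2, -175, -175]
OVER    : [-2, -175, -175, -175]
OVER    : [-2, -175, -175, -175, -175]
MUL     : [-2, -175, -175, 30625]
NEG     : [-2, -175, -175, -30625]
POP     : [-2, -175, -175]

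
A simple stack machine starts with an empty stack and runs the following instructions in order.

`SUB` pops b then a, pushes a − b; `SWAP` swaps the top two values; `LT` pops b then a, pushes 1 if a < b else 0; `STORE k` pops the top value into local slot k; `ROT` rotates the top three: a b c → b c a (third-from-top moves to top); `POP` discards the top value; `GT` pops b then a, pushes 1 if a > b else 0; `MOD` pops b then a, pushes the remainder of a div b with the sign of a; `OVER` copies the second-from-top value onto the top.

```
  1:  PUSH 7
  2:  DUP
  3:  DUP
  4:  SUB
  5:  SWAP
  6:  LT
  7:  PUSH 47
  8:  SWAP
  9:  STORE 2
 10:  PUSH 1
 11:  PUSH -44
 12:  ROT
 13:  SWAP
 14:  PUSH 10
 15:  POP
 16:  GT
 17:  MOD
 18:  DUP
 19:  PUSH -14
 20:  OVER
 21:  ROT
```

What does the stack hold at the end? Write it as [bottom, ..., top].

PUSH 7   -> 7
DUP      -> 7 7
DUP      -> 7 7 7
SUB      -> 7 0
SWAP     -> 0 7
LT       -> 1
PUSH 47  -> 1 47
SWAP     -> 47 1
STORE 2  -> 47
PUSH 1   -> 47 1
PUSH -44 -> 47 1 -44
ROT      -> 1 -44 47
SWAP     -> 1 47 -44
PUSH 10  -> 1 47 -44 10
POP      -> 1 47 -44
GT       -> 1 1
MOD      -> 0
DUP      -> 0 0
PUSH -14 -> 0 0 -14
OVER     -> 0 0 -14 0
ROT      -> 0 -14 0 0

[0, -14, 0, 0]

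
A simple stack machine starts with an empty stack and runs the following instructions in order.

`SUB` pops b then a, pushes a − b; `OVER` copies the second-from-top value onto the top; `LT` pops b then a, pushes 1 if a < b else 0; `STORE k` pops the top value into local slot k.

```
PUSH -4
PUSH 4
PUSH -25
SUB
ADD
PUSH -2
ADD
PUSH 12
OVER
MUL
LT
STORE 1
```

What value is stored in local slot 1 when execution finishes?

PUSH -4  : [-4]
PUSH 4   : [-4, 4]
PUSH -25 : [-4, 4, -25]
SUB      : [-4, 29]
ADD      : [25]
PUSH -2  : [25, -2]
ADD      : [23]
PUSH 12  : [23, 12]
OVER     : [23, 12, 23]
MUL      : [23, 276]
LT       : [1]
STORE 1  : []

1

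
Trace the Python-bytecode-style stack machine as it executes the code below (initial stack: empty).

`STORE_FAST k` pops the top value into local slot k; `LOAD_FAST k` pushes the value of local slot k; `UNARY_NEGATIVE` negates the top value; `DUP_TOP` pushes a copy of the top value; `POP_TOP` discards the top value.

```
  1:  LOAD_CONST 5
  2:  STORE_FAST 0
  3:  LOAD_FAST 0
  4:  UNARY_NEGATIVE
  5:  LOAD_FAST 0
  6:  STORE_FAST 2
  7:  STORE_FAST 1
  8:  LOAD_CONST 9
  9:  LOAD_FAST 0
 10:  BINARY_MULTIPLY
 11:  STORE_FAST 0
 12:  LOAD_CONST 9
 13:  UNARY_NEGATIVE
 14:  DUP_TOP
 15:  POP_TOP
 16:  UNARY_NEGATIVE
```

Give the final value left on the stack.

LOAD_CONST 5    → [5]
STORE_FAST 0    → []
LOAD_FAST 0     → [5]
UNARY_NEGATIVE  → [-5]
LOAD_FAST 0     → [-5, 5]
STORE_FAST 2    → [-5]
STORE_FAST 1    → []
LOAD_CONST 9    → [9]
LOAD_FAST 0     → [9, 5]
BINARY_MULTIPLY → [45]
STORE_FAST 0    → []
LOAD_CONST 9    → [9]
UNARY_NEGATIVE  → [-9]
DUP_TOP         → [-9, -9]
POP_TOP         → [-9]
UNARY_NEGATIVE  → [9]

9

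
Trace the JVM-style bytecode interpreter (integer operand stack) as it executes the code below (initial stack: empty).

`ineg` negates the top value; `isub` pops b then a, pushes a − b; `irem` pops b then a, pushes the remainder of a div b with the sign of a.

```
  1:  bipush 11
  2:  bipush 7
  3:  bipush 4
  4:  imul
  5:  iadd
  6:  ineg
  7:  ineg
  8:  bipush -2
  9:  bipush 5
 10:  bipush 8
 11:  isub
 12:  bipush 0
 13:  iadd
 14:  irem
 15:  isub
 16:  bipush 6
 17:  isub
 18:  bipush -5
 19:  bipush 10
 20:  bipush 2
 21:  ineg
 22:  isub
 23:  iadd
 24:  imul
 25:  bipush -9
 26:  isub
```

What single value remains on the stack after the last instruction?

bipush 11 : 11
bipush 7  : 11 7
bipush 4  : 11 7 4
imul      : 11 28
iadd      : 39
ineg      : -39
ineg      : 39
bipush -2 : 39 -2
bipush 5  : 39 -2 5
bipush 8  : 39 -2 5 8
isub      : 39 -2 -3
bipush 0  : 39 -2 -3 0
iadd      : 39 -2 -3
irem      : 39 -2
isub      : 41
bipush 6  : 41 6
isub      : 35
bipush -5 : 35 -5
bipush 10 : 35 -5 10
bipush 2  : 35 -5 10 2
ineg      : 35 -5 10 -2
isub      : 35 -5 12
iadd      : 35 7
imul      : 245
bipush -9 : 245 -9
isub      : 254

254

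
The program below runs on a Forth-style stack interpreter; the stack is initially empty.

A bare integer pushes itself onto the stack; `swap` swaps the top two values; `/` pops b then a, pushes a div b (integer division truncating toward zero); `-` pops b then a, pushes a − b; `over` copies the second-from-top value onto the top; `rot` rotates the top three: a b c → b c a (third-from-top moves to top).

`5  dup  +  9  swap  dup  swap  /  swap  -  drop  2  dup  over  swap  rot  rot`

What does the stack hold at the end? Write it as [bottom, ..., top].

5     [5]
dup   [5, 5]
+     [10]
9     [10, 9]
swap  [9, 10]
dup   [9, 10, 10]
swap  [9, 10, 10]
/     [9, 1]
swap  [1, 9]
-     [-8]
drop  []
2     [2]
dup   [2, 2]
over  [2, 2, 2]
swap  [2, 2, 2]
rot   [2, 2, 2]
rot   [2, 2, 2]

[2, 2, 2]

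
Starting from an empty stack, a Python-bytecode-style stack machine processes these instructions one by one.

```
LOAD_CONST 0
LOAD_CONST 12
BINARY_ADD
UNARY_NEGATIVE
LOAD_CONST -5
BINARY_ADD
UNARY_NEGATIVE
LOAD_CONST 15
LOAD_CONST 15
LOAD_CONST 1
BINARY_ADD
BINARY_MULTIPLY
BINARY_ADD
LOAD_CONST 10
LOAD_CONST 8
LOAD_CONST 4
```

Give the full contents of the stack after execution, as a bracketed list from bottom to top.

[257, 10, 8, 4]

LOAD_CONST 0    → 0
LOAD_CONST 12   → 0 12
BINARY_ADD      → 12
UNARY_NEGATIVE  → -12
LOAD_CONST -5   → -12 -5
BINARY_ADD      → -17
UNARY_NEGATIVE  → 17
LOAD_CONST 15   → 17 15
LOAD_CONST 15   → 17 15 15
LOAD_CONST 1    → 17 15 15 1
BINARY_ADD      → 17 15 16
BINARY_MULTIPLY → 17 240
BINARY_ADD      → 257
LOAD_CONST 10   → 257 10
LOAD_CONST 8    → 257 10 8
LOAD_CONST 4    → 257 10 8 4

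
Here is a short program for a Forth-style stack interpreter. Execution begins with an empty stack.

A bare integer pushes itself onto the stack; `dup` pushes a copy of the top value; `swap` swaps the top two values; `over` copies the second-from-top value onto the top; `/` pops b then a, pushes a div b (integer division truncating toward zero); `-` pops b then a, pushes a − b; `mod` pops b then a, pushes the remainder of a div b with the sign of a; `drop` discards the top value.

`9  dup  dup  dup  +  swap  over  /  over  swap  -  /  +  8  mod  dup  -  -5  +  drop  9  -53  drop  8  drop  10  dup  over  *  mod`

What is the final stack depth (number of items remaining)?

9    -> 9
dup  -> 9 9
dup  -> 9 9 9
dup  -> 9 9 9 9
+    -> 9 9 18
swap -> 9 18 9
over -> 9 18 9 18
/    -> 9 18 0
over -> 9 18 0 18
swap -> 9 18 18 0
-    -> 9 18 18
/    -> 9 1
+    -> 10
8    -> 10 8
mod  -> 2
dup  -> 2 2
-    -> 0
-5   -> 0 -5
+    -> -5
drop -> (empty)
9    -> 9
-53  -> 9 -53
drop -> 9
8    -> 9 8
drop -> 9
10   -> 9 10
dup  -> 9 10 10
over -> 9 10 10 10
*    -> 9 10 100
mod  -> 9 10

2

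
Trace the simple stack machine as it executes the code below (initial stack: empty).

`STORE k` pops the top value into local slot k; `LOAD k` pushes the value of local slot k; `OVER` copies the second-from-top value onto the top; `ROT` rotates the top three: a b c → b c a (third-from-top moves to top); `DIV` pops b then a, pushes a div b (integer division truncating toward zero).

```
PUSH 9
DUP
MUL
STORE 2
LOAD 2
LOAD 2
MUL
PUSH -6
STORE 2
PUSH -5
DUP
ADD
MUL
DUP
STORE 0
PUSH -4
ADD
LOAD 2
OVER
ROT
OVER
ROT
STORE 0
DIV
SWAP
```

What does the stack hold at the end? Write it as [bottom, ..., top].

PUSH 9  : 9
DUP     : 9 9
MUL     : 81
STORE 2 : (empty)
LOAD 2  : 81
LOAD 2  : 81 81
MUL     : 6561
PUSH -6 : 6561 -6
STORE 2 : 6561
PUSH -5 : 6561 -5
DUP     : 6561 -5 -5
ADD     : 6561 -10
MUL     : -65610
DUP     : -65610 -65610
STORE 0 : -65610
PUSH -4 : -65610 -4
ADD     : -65614
LOAD 2  : -65614 -6
OVER    : -65614 -6 -65614
ROT     : -6 -65614 -65614
OVER    : -6 -65614 -65614 -65614
ROT     : -6 -65614 -65614 -65614
STORE 0 : -6 -65614 -65614
DIV     : -6 1
SWAP    : 1 -6

[1, -6]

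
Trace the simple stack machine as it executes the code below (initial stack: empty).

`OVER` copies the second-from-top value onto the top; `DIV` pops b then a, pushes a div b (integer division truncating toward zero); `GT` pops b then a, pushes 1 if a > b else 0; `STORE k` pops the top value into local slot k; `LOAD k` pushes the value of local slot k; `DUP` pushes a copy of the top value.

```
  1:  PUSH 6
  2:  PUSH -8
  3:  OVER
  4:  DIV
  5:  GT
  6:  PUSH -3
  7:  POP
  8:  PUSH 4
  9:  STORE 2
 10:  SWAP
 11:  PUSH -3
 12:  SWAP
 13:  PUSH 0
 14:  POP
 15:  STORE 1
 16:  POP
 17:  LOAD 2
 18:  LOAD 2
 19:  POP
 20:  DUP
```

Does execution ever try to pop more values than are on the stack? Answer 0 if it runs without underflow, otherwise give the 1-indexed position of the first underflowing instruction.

PUSH 6  : 6
PUSH -8 : 6 -8
OVER    : 6 -8 6
DIV     : 6 -1
GT      : 1
PUSH -3 : 1 -3
POP     : 1
PUSH 4  : 1 4
STORE 2 : 1
SWAP  — needs 2 operands, stack has 1 → underflow

10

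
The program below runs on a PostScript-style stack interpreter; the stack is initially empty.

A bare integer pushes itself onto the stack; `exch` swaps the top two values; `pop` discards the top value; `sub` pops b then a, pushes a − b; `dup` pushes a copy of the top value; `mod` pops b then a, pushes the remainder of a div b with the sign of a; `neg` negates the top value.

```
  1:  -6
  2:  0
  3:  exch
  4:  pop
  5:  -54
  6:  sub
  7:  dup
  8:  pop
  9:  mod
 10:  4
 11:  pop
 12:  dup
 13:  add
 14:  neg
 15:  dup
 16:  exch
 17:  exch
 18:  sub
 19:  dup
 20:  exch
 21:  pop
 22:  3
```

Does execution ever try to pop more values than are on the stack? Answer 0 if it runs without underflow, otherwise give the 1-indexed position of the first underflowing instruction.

9

-6   -> [-6]
0    -> [-6, 0]
exch -> [0, -6]
pop  -> [0]
-54  -> [0, -54]
sub  -> [54]
dup  -> [54, 54]
pop  -> [54]
mod  — needs 2 operands, stack has 1 → underflow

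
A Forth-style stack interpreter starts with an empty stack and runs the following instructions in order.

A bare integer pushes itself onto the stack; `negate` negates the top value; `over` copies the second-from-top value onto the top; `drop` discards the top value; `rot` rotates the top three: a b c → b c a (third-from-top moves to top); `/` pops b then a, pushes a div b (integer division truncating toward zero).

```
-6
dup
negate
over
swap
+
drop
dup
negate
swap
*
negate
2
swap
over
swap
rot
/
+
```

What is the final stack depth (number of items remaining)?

1

-6      [-6]
dup     [-6, -6]
negate  [-6, 6]
over    [-6, 6, -6]
swap    [-6, -6, 6]
+       [-6, 0]
drop    [-6]
dup     [-6, -6]
negate  [-6, 6]
swap    [6, -6]
*       [-36]
negate  [36]
2       [36, 2]
swap    [2, 36]
over    [2, 36, 2]
swap    [2, 2, 36]
rot     [2, 36, 2]
/       [2, 18]
+       [20]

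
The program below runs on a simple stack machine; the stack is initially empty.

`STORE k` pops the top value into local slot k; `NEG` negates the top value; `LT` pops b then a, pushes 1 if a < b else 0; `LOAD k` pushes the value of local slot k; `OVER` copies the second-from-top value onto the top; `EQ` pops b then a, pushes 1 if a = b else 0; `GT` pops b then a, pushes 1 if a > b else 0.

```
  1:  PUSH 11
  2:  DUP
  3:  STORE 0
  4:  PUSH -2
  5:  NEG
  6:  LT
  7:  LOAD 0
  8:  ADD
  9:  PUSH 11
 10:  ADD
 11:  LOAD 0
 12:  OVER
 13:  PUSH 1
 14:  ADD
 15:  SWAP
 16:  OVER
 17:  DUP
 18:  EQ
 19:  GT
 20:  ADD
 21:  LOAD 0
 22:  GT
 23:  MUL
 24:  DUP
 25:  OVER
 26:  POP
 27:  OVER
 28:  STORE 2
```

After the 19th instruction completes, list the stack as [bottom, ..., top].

[22, 23, 1]

PUSH 11 → [11]
DUP     → [11, 11]
STORE 0 → [11]
PUSH -2 → [11, -2]
NEG     → [11, 2]
LT      → [0]
LOAD 0  → [0, 11]
ADD     → [11]
PUSH 11 → [11, 11]
ADD     → [22]
LOAD 0  → [22, 11]
OVER    → [22, 11, 22]
PUSH 1  → [22, 11, 22, 1]
ADD     → [22, 11, 23]
SWAP    → [22, 23, 11]
OVER    → [22, 23, 11, 23]
DUP     → [22, 23, 11, 23, 23]
EQ      → [22, 23, 11, 1]
GT      → [22, 23, 1]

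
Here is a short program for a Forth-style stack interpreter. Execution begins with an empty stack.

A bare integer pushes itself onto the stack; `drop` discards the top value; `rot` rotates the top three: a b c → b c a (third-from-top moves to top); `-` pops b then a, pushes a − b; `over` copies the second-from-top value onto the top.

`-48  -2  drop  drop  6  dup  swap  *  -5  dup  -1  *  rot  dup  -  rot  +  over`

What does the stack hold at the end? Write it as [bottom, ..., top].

[5, -5, 5]

-48  : -48
-2   : -48 -2
drop : -48
drop : (empty)
6    : 6
dup  : 6 6
swap : 6 6
*    : 36
-5   : 36 -5
dup  : 36 -5 -5
-1   : 36 -5 -5 -1
*    : 36 -5 5
rot  : -5 5 36
dup  : -5 5 36 36
-    : -5 5 0
rot  : 5 0 -5
+    : 5 -5
over : 5 -5 5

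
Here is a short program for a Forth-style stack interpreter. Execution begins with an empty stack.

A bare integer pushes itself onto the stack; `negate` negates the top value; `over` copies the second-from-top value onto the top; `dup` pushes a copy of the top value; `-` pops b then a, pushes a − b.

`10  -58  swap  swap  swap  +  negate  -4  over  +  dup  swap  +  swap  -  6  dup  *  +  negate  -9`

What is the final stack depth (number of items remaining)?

10     -> [10]
-58    -> [10, -58]
swap   -> [-58, 10]
swap   -> [10, -58]
swap   -> [-58, 10]
+      -> [-48]
negate -> [48]
-4     -> [48, -4]
over   -> [48, -4, 48]
+      -> [48, 44]
dup    -> [48, 44, 44]
swap   -> [48, 44, 44]
+      -> [48, 88]
swap   -> [88, 48]
-      -> [40]
6      -> [40, 6]
dup    -> [40, 6, 6]
*      -> [40, 36]
+      -> [76]
negate -> [-76]
-9     -> [-76, -9]

2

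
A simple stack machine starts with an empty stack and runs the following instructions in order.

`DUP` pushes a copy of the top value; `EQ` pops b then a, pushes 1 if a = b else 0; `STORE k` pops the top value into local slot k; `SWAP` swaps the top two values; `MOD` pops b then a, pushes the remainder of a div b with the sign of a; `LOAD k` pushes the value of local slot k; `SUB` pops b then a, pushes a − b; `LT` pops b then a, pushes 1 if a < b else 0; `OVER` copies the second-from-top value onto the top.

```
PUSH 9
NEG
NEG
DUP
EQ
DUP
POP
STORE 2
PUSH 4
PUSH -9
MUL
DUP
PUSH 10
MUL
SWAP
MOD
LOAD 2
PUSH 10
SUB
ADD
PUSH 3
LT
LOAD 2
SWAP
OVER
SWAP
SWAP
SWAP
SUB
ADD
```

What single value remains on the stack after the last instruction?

1

PUSH 9  -> [9]
NEG     -> [-9]
NEG     -> [9]
DUP     -> [9, 9]
EQ      -> [1]
DUP     -> [1, 1]
POP     -> [1]
STORE 2 -> []
PUSH 4  -> [4]
PUSH -9 -> [4, -9]
MUL     -> [-36]
DUP     -> [-36, -36]
PUSH 10 -> [-36, -36, 10]
MUL     -> [-36, -360]
SWAP    -> [-360, -36]
MOD     -> [0]
LOAD 2  -> [0, 1]
PUSH 10 -> [0, 1, 10]
SUB     -> [0, -9]
ADD     -> [-9]
PUSH 3  -> [-9, 3]
LT      -> [1]
LOAD 2  -> [1, 1]
SWAP    -> [1, 1]
OVER    -> [1, 1, 1]
SWAP    -> [1, 1, 1]
SWAP    -> [1, 1, 1]
SWAP    -> [1, 1, 1]
SUB     -> [1, 0]
ADD     -> [1]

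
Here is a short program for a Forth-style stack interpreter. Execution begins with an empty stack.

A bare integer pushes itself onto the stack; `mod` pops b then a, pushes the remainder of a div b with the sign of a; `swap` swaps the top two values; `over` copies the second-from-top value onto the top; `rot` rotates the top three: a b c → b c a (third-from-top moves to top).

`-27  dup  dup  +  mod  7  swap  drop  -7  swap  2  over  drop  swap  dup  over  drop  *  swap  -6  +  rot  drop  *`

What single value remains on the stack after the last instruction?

-27   -27
dup   -27 -27
dup   -27 -27 -27
+     -27 -54
mod   -27
7     -27 7
swap  7 -27
drop  7
-7    7 -7
swap  -7 7
2     -7 7 2
over  -7 7 2 7
drop  -7 7 2
swap  -7 2 7
dup   -7 2 7 7
over  -7 2 7 7 7
drop  -7 2 7 7
*     -7 2 49
swap  -7 49 2
-6    -7 49 2 -6
+     -7 49 -4
rot   49 -4 -7
drop  49 -4
*     -196

-196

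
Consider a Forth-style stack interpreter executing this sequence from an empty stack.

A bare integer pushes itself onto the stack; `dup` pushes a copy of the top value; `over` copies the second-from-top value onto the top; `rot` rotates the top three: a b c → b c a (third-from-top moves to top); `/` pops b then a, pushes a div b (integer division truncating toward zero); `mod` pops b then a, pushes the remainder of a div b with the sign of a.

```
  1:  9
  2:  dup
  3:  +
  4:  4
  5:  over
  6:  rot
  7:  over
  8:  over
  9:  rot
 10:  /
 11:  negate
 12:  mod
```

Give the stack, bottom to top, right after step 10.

[4, 18, 18, 1]

9    → 9
dup  → 9 9
+    → 18
4    → 18 4
over → 18 4 18
rot  → 4 18 18
over → 4 18 18 18
over → 4 18 18 18 18
rot  → 4 18 18 18 18
/    → 4 18 18 1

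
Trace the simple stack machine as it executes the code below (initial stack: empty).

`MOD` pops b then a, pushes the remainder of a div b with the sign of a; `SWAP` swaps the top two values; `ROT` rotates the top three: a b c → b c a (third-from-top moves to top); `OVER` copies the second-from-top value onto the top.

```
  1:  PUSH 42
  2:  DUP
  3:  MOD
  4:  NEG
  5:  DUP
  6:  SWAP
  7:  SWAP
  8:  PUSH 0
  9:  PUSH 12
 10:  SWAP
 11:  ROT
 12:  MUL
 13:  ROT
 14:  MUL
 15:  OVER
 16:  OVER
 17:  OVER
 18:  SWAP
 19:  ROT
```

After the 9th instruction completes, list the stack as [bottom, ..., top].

[0, 0, 0, 12]

PUSH 42 -> 42
DUP     -> 42 42
MOD     -> 0
NEG     -> 0
DUP     -> 0 0
SWAP    -> 0 0
SWAP    -> 0 0
PUSH 0  -> 0 0 0
PUSH 12 -> 0 0 0 12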